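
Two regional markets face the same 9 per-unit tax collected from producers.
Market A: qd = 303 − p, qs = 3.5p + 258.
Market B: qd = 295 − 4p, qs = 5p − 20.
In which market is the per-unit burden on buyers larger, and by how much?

Market A, by 2.

Market A: pre-tax p* = 10, q* = 293; post-tax q = 286; per-unit burden on buyers = 7.
Market B: pre-tax p* = 35, q* = 155; post-tax q = 135; per-unit burden on buyers = 5.
Difference: 7 vs 5 → market A is larger by 2.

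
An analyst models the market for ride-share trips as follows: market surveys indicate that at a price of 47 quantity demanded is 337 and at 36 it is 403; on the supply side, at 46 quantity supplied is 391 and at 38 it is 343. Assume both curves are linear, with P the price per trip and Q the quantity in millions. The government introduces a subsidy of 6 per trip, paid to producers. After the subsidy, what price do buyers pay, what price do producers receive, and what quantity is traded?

Buyers pay 39; producers receive 45; quantity = 385.

Demand slope: (403 − 337)/(36 − 47) = -6, so Qd = 619 − 6P.
Supply slope: (343 − 391)/(38 − 46) = 6, so Qs = 6P + 115.
Before the subsidy: set 619 − 6P = 6P + 115 → P* = 42, Q* = 367.
With a per-unit subsidy paid to producers, each receives P + 6 per unit sold, so supply becomes Qs = 6(P + 6) + 115.
New equilibrium: buyers pay 39, producers receive 45, Q = 385. (Wedge: Pb − Ps = −6.)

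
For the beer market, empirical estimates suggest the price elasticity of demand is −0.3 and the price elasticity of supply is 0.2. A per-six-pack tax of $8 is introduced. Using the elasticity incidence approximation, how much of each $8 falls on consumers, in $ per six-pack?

Consumers bear ≈ $3.2 per six-pack.

Incidence ratio: consumers' share ≈ εs / (εs + |εd|) = 0.2 / (0.2 + 0.3) = 0.4.
So consumers bear ≈ 0.4 × $8 = $3.2; producers bear $4.8.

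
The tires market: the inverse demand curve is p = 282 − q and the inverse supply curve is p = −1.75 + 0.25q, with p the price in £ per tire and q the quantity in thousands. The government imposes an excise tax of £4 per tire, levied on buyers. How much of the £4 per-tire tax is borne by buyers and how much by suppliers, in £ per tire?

Buyers bear £3.2 per tire; suppliers bear £0.8 per tire.

Rewrite in direct form: qd = 282 − p and qs = 4p + 7.
Without the tax, 282 − p = 4p + 7 gives 5p = 275, so p* = £55 and q* = 227.
With the tax collected from buyers, demand (in seller-price terms) shifts: qd = 282 − (p + 4).
New equilibrium: buyers pay £58.2, suppliers receive £54.2, q = 223.8. (Wedge: pb − ps = 4.)
Burden on buyers: £3.2; on suppliers: £0.8. (They sum to £4.)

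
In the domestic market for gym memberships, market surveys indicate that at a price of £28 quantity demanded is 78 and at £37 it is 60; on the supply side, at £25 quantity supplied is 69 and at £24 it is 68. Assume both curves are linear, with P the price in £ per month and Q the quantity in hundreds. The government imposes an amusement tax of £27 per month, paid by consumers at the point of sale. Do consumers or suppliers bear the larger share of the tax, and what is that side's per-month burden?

Demand slope: (60 − 78)/(37 − 28) = -2, so Qd = 134 − 2P.
Supply slope: (68 − 69)/(24 − 25) = 1, so Qs = P + 44.
Before the tax: set 134 − 2P = P + 44 → P* = £30, Q* = 74.
With the tax collected from consumers, demand (in seller-price terms) shifts: Qd = 134 − 2(P + 27).
Solving gives Q = 56 with consumers paying £39 and suppliers receiving £12 (the £27 wedge).
Per-month burden: consumers £9, suppliers £18.
Suppliers take the larger share because supply is less price-elastic here (demand slope 2 vs supply slope 1).

Suppliers bear the larger share: £18 per month.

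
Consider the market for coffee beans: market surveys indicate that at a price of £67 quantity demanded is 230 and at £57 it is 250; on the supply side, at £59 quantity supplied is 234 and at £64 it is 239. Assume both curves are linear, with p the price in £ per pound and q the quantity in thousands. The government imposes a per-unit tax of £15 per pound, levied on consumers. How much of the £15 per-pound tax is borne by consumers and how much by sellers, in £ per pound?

Demand slope: (250 − 230)/(57 − 67) = -2, so qd = 364 − 2p.
Supply slope: (239 − 234)/(64 − 59) = 1, so qs = p + 175.
Without the tax, 364 − 2p = p + 175 gives 3p = 189, so p* = £63 and q* = 238.
With the tax collected from consumers, demand (in seller-price terms) shifts: qd = 364 − 2(p + 15).
Solving gives q = 228 with consumers paying £68 and sellers receiving £53 (the £15 wedge).
Burden on consumers: £5; on sellers: £10. (They sum to £15.)

Consumers bear £5 per pound; sellers bear £10 per pound.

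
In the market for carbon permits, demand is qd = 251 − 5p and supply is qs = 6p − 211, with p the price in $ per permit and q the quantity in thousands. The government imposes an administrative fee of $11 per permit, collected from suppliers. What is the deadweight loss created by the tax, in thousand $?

Before the tax: set 251 − 5p = 6p − 211 → p* = $42, q* = 41.
With the tax collected from suppliers, supply shifts: qs = 6(p − 11) − 211.
New equilibrium: buyers pay $48, suppliers receive $37, q = 11. (Wedge: pb − ps = 11.)
Quantity falls by |ΔQ| = |41 − 11| = 30.
DWL = ½ · t · |ΔQ| = ½ · 11 · 30 = $165.

Deadweight loss = $165 thousand.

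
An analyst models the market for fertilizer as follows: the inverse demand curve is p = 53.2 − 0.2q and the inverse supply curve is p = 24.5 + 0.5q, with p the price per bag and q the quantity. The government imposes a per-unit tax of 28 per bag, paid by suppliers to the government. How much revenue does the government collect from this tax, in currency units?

Inverting to q(p) form: qd = 266 − 5p; qs = 2p − 49.
Without the tax, 266 − 5p = 2p − 49 gives 7p = 315, so p* = 45 and q* = 41.
With the tax collected from suppliers, supply shifts: qs = 2(p − 28) − 49.
Solving gives q = 1 with buyers paying 53 and suppliers receiving 25 (the 28 wedge).
Revenue = t · Q = 28 · 1 = 28.

Tax revenue = 28.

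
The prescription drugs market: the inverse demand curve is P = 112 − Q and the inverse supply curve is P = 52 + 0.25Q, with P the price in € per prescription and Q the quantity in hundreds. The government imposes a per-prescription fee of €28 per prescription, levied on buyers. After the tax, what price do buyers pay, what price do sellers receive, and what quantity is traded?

Buyers pay €86.4; sellers receive €58.4; quantity = 25.6.

Inverting to Q(P) form: Qd = 112 − P; Qs = 4P − 208.
Without the tax, 112 − P = 4P − 208 gives 5P = 320, so P* = €64 and Q* = 48.
With the tax collected from buyers, demand (in seller-price terms) shifts: Qd = 112 − (P + 28).
New equilibrium: buyers pay €86.4, sellers receive €58.4, Q = 25.6. (Wedge: Pb − Ps = 28.)
The less price-elastic side of the market bears the larger share of a per-unit tax.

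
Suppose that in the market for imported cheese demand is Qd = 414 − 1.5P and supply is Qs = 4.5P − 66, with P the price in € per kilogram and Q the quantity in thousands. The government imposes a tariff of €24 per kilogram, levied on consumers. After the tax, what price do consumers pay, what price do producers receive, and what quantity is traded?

Consumers pay €98; producers receive €74; quantity = 267.

Before the tax: set 414 − 1.5P = 4.5P − 66 → P* = €80, Q* = 294.
With the tax collected from consumers, demand (in seller-price terms) shifts: Qd = 414 − 1.5(P + 24).
Solving gives Q = 267 with consumers paying €98 and producers receiving €74 (the €24 wedge).
The less price-elastic side of the market bears the larger share of a per-unit tax.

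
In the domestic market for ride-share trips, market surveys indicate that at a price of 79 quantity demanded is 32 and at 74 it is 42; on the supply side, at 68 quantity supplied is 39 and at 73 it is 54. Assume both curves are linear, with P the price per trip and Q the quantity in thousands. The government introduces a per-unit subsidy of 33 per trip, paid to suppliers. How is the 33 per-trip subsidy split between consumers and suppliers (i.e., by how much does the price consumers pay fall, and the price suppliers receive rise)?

Consumers gain 19.8 per trip; suppliers gain 13.2 per trip.

Demand slope: (42 − 32)/(74 − 79) = -2, so Qd = 190 − 2P.
Supply slope: (54 − 39)/(73 − 68) = 3, so Qs = 3P − 165.
Without the subsidy, 190 − 2P = 3P − 165 gives 5P = 355, so P* = 71 and Q* = 48.
With a per-unit subsidy paid to suppliers, each receives P + 33 per unit sold, so supply becomes Qs = 3(P + 33) − 165.
New equilibrium: consumers pay 51.2, suppliers receive 84.2, Q = 87.6. (Wedge: Pb − Ps = −33.)
Gain to consumers: 19.8; to suppliers: 13.2. (They sum to 33.)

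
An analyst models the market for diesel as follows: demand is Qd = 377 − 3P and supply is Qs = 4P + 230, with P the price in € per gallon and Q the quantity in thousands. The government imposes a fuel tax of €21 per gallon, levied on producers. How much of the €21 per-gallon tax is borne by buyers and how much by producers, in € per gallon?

Without the tax, 377 − 3P = 4P + 230 gives 7P = 147, so P* = €21 and Q* = 314.
With the tax collected from producers, supply shifts: Qs = 4(P − 21) + 230.
New equilibrium: buyers pay €33, producers receive €12, Q = 278. (Wedge: Pb − Ps = 21.)
Burden on buyers: €12; on producers: €9. (They sum to €21.)
The less price-elastic side of the market bears the larger share of a per-unit tax.

Buyers bear €12 per gallon; producers bear €9 per gallon.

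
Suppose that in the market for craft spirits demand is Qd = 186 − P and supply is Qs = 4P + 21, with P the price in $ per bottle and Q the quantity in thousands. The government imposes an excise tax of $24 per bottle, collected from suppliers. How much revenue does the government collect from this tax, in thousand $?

Before the tax: set 186 − P = 4P + 21 → P* = $33, Q* = 153.
With the tax collected from suppliers, supply shifts: Qs = 4(P − 24) + 21.
Solving gives Q = 133.8 with buyers paying $52.2 and suppliers receiving $28.2 (the $24 wedge).
Revenue = t · Q = 24 · 133.8 = $3211.2.

Tax revenue = $3211.2 thousand.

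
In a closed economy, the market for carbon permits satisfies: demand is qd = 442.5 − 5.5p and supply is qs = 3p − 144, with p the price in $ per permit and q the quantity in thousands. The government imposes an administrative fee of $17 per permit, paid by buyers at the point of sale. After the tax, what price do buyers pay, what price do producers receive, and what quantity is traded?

Buyers pay $75; producers receive $58; quantity = 30.

Without the tax, 442.5 − 5.5p = 3p − 144 gives 8.5p = 586.5, so p* = $69 and q* = 63.
With the tax collected from buyers, demand (in seller-price terms) shifts: qd = 442.5 − 5.5(p + 17).
Solving gives q = 30 with buyers paying $75 and producers receiving $58 (the $17 wedge).
The less price-elastic side of the market bears the larger share of a per-unit tax.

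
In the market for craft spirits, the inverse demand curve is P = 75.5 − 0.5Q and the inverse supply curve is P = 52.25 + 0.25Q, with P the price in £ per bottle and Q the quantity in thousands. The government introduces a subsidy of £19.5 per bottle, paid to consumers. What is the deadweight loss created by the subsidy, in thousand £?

Deadweight loss = £253.5 thousand.

Inverting to Q(P) form: Qd = 151 − 2P; Qs = 4P − 209.
Before the subsidy: set 151 − 2P = 4P − 209 → P* = £60, Q* = 31.
With a per-unit subsidy paid to consumers, each effectively pays P − 19.5, so demand becomes Qd = 151 − 2(P − 19.5).
New equilibrium: consumers pay £47, sellers receive £66.5, Q = 57. (Wedge: Pb − Ps = −19.5.)
Quantity rises by |ΔQ| = |31 − 57| = 26.
DWL = ½ · t · |ΔQ| = ½ · 19.5 · 26 = £253.5.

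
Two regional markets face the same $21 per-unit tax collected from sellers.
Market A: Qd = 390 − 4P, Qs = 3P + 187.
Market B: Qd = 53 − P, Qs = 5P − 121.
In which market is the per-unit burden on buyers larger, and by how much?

Market A: pre-tax P* = $29, Q* = 274; post-tax Q = 238; per-unit burden on buyers = $9.
Market B: pre-tax P* = $29, Q* = 24; post-tax Q = 6.5; per-unit burden on buyers = $17.5.
Difference: $9 vs $17.5 → market B is larger by $8.5.

Market B, by $8.5.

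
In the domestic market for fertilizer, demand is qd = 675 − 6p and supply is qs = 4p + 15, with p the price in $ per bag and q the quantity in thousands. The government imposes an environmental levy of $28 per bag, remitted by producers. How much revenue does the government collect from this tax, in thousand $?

Without the tax, 675 − 6p = 4p + 15 gives 10p = 660, so p* = $66 and q* = 279.
With the tax collected from producers, supply shifts: qs = 4(p − 28) + 15.
Solving gives q = 211.8 with buyers paying $77.2 and producers receiving $49.2 (the $28 wedge).
Revenue = t · Q = 28 · 211.8 = $5930.4.

Tax revenue = $5930.4 thousand.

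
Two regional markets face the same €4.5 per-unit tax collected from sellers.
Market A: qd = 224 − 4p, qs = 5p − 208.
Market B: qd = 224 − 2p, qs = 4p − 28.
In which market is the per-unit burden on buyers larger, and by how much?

Market A: pre-tax p* = €48, q* = 32; post-tax q = 22; per-unit burden on buyers = €2.5.
Market B: pre-tax p* = €42, q* = 140; post-tax q = 134; per-unit burden on buyers = €3.
Difference: €2.5 vs €3 → market B is larger by €0.5.

Market B, by €0.5.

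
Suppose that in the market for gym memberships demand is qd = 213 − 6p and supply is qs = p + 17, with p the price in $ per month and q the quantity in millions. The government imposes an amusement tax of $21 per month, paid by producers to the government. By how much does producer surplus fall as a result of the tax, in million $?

Producer surplus falls by $648 million.

Before the tax: set 213 − 6p = p + 17 → p* = $28, q* = 45.
With the tax collected from producers, supply shifts: qs = (p − 21) + 17.
Solving gives q = 27 with consumers paying $31 and producers receiving $10 (the $21 wedge).
ΔPS is the trapezoid between Q = 27 and Q = 45 of height $18: ½ · (45 + 27) · 18 = $648.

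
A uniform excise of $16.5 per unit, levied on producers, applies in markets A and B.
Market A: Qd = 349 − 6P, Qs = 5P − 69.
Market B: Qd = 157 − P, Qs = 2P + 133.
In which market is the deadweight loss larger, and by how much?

Market A: pre-tax P* = $38, Q* = 121; post-tax Q = 76; deadweight loss = $371.25.
Market B: pre-tax P* = $8, Q* = 149; post-tax Q = 138; deadweight loss = $90.75.
Difference: $371.25 vs $90.75 → market A is larger by $280.5.

Market A, by $280.5.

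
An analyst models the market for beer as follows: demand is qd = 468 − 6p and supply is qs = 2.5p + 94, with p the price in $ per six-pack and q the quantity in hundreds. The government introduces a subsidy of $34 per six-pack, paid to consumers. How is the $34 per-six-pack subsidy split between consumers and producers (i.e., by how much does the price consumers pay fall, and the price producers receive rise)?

Consumers gain $10 per six-pack; producers gain $24 per six-pack.

Without the subsidy, 468 − 6p = 2.5p + 94 gives 8.5p = 374, so p* = $44 and q* = 204.
With a per-unit subsidy paid to consumers, each effectively pays p − 34, so demand becomes qd = 468 − 6(p − 34).
New equilibrium: consumers pay $34, producers receive $68, q = 264. (Wedge: pb − ps = −34.)
Gain to consumers: $10; to producers: $24. (They sum to $34.)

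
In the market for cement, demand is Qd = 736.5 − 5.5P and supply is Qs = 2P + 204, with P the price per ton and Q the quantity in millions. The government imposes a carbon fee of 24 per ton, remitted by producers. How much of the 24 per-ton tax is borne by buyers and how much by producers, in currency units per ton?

Buyers bear 6.4 per ton; producers bear 17.6 per ton.

Before the tax: set 736.5 − 5.5P = 2P + 204 → P* = 71, Q* = 346.
With the tax collected from producers, supply shifts: Qs = 2(P − 24) + 204.
Solving gives Q = 310.8 with buyers paying 77.4 and producers receiving 53.4 (the 24 wedge).
Burden on buyers: 6.4; on producers: 17.6. (They sum to 24.)
The less price-elastic side of the market bears the larger share of a per-unit tax.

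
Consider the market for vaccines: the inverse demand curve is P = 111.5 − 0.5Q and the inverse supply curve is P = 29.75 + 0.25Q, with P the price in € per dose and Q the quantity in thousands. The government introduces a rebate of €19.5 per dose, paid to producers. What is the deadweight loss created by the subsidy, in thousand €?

Deadweight loss = €253.5 thousand.

Rewrite in direct form: Qd = 223 − 2P and Qs = 4P − 119.
Without the subsidy, 223 − 2P = 4P − 119 gives 6P = 342, so P* = €57 and Q* = 109.
With a per-unit subsidy paid to producers, each receives P + 19.5 per unit sold, so supply becomes Qs = 4(P + 19.5) − 119.
Solving gives Q = 135 with buyers paying €44 and producers receiving €63.5 (the €19.5 wedge).
Quantity rises by |ΔQ| = |109 − 135| = 26.
DWL = ½ · t · |ΔQ| = ½ · 19.5 · 26 = €253.5.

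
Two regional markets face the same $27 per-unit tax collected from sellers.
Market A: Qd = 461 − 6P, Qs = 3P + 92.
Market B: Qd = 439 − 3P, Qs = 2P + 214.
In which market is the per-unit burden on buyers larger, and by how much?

Market B, by $1.8.

Market A: pre-tax P* = $41, Q* = 215; post-tax Q = 161; per-unit burden on buyers = $9.
Market B: pre-tax P* = $45, Q* = 304; post-tax Q = 271.6; per-unit burden on buyers = $10.8.
Difference: $9 vs $10.8 → market B is larger by $1.8.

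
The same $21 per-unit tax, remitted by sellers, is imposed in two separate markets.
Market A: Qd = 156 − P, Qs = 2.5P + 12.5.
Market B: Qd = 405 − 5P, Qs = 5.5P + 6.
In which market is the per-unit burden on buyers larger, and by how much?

Market A: pre-tax P* = $41, Q* = 115; post-tax Q = 100; per-unit burden on buyers = $15.
Market B: pre-tax P* = $38, Q* = 215; post-tax Q = 160; per-unit burden on buyers = $11.
Difference: $15 vs $11 → market A is larger by $4.

Market A, by $4.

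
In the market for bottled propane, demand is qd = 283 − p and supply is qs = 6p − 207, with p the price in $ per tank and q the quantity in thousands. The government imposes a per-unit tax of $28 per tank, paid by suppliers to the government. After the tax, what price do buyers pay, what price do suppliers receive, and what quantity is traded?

Before the tax: set 283 − p = 6p − 207 → p* = $70, q* = 213.
With the tax collected from suppliers, supply shifts: qs = 6(p − 28) − 207.
Solving gives q = 189 with buyers paying $94 and suppliers receiving $66 (the $28 wedge).
The less price-elastic side of the market bears the larger share of a per-unit tax.

Buyers pay $94; suppliers receive $66; quantity = 189.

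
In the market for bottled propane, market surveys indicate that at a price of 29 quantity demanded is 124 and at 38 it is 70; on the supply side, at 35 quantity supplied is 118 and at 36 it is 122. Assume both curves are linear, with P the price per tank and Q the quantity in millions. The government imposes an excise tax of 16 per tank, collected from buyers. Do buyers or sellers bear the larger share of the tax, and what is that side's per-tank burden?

Sellers bear the larger share: 9.6 per tank.

Demand slope: (70 − 124)/(38 − 29) = -6, so Qd = 298 − 6P.
Supply slope: (122 − 118)/(36 − 35) = 4, so Qs = 4P − 22.
Before the tax: set 298 − 6P = 4P − 22 → P* = 32, Q* = 106.
With the tax collected from buyers, demand (in seller-price terms) shifts: Qd = 298 − 6(P + 16).
Solving gives Q = 67.6 with buyers paying 38.4 and sellers receiving 22.4 (the 16 wedge).
Per-tank burden: buyers 6.4, sellers 9.6.
Sellers take the larger share because supply is less price-elastic here (demand slope 6 vs supply slope 4).
The less price-elastic side of the market bears the larger share of a per-unit tax.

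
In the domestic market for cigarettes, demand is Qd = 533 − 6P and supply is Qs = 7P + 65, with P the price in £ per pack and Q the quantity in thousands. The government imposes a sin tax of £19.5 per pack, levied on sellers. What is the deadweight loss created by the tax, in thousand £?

Deadweight loss = £614.25 thousand.

Before the tax: set 533 − 6P = 7P + 65 → P* = £36, Q* = 317.
With the tax collected from sellers, supply shifts: Qs = 7(P − 19.5) + 65.
Solving gives Q = 254 with consumers paying £46.5 and sellers receiving £27 (the £19.5 wedge).
Quantity falls by |ΔQ| = |317 − 254| = 63.
DWL = ½ · t · |ΔQ| = ½ · 19.5 · 63 = £614.25.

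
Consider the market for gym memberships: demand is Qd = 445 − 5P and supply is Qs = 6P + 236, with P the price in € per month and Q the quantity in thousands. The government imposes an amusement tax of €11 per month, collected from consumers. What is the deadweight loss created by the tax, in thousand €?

Deadweight loss = €165 thousand.

Before the tax: set 445 − 5P = 6P + 236 → P* = €19, Q* = 350.
With the tax collected from consumers, demand (in seller-price terms) shifts: Qd = 445 − 5(P + 11).
New equilibrium: consumers pay €25, suppliers receive €14, Q = 320. (Wedge: Pb − Ps = 11.)
Quantity falls by |ΔQ| = |350 − 320| = 30.
DWL = ½ · t · |ΔQ| = ½ · 11 · 30 = €165.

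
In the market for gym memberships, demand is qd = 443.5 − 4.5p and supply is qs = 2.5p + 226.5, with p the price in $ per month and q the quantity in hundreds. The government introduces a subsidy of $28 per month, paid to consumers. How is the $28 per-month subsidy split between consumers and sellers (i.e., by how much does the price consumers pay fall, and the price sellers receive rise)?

Consumers gain $10 per month; sellers gain $18 per month.

Without the subsidy, 443.5 − 4.5p = 2.5p + 226.5 gives 7p = 217, so p* = $31 and q* = 304.
With a per-unit subsidy paid to consumers, each effectively pays p − 28, so demand becomes qd = 443.5 − 4.5(p − 28).
New equilibrium: consumers pay $21, sellers receive $49, q = 349. (Wedge: pb − ps = −28.)
Gain to consumers: $10; to sellers: $18. (They sum to $28.)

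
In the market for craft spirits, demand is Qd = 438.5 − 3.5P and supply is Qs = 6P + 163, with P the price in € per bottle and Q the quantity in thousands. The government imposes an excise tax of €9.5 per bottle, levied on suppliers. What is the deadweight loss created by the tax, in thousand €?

Deadweight loss = €99.75 thousand.

Without the tax, 438.5 − 3.5P = 6P + 163 gives 9.5P = 275.5, so P* = €29 and Q* = 337.
With the tax collected from suppliers, supply shifts: Qs = 6(P − 9.5) + 163.
New equilibrium: buyers pay €35, suppliers receive €25.5, Q = 316. (Wedge: Pb − Ps = 9.5.)
Quantity falls by |ΔQ| = |337 − 316| = 21.
DWL = ½ · t · |ΔQ| = ½ · 9.5 · 21 = €99.75.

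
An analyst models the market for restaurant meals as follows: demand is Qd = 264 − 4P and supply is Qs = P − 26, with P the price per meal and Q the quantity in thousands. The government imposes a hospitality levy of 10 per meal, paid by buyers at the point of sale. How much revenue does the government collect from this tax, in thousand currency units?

Tax revenue = 240 thousand.

Before the tax: set 264 − 4P = P − 26 → P* = 58, Q* = 32.
With the tax collected from buyers, demand (in seller-price terms) shifts: Qd = 264 − 4(P + 10).
Solving gives Q = 24 with buyers paying 60 and sellers receiving 50 (the 10 wedge).
Revenue = t · Q = 10 · 24 = 240.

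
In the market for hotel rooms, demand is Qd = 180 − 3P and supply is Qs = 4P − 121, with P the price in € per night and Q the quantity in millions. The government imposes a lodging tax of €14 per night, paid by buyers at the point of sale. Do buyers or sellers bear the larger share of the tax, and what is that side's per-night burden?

Buyers bear the larger share: €8 per night.

Before the tax: set 180 − 3P = 4P − 121 → P* = €43, Q* = 51.
With the tax collected from buyers, demand (in seller-price terms) shifts: Qd = 180 − 3(P + 14).
New equilibrium: buyers pay €51, sellers receive €37, Q = 27. (Wedge: Pb − Ps = 14.)
Per-night burden: buyers €8, sellers €6.
Buyers take the larger share because demand is less price-elastic here (demand slope 3 vs supply slope 4).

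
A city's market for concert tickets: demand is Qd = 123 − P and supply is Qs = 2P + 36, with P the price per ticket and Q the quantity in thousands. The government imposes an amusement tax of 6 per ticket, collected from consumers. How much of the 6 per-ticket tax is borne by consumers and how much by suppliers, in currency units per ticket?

Without the tax, 123 − P = 2P + 36 gives 3P = 87, so P* = 29 and Q* = 94.
With the tax collected from consumers, demand (in seller-price terms) shifts: Qd = 123 − (P + 6).
New equilibrium: consumers pay 33, suppliers receive 27, Q = 90. (Wedge: Pb − Ps = 6.)
Burden on consumers: 4; on suppliers: 2. (They sum to 6.)

Consumers bear 4 per ticket; suppliers bear 2 per ticket.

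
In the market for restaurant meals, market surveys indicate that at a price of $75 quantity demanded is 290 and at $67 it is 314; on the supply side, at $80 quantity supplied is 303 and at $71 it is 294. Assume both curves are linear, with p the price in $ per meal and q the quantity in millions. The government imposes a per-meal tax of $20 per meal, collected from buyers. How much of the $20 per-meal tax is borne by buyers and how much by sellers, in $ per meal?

Buyers bear $5 per meal; sellers bear $15 per meal.

Demand slope: (314 − 290)/(67 − 75) = -3, so qd = 515 − 3p.
Supply slope: (294 − 303)/(71 − 80) = 1, so qs = p + 223.
Without the tax, 515 − 3p = p + 223 gives 4p = 292, so p* = $73 and q* = 296.
With the tax collected from buyers, demand (in seller-price terms) shifts: qd = 515 − 3(p + 20).
New equilibrium: buyers pay $78, sellers receive $58, q = 281. (Wedge: pb − ps = 20.)
Burden on buyers: $5; on sellers: $15. (They sum to $20.)
The less price-elastic side of the market bears the larger share of a per-unit tax.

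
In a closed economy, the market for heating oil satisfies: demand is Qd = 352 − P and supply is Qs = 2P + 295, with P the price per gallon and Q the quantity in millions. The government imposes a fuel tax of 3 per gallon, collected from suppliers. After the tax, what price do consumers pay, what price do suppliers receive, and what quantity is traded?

Without the tax, 352 − P = 2P + 295 gives 3P = 57, so P* = 19 and Q* = 333.
With the tax collected from suppliers, supply shifts: Qs = 2(P − 3) + 295.
New equilibrium: consumers pay 21, suppliers receive 18, Q = 331. (Wedge: Pb − Ps = 3.)
The less price-elastic side of the market bears the larger share of a per-unit tax.

Consumers pay 21; suppliers receive 18; quantity = 331.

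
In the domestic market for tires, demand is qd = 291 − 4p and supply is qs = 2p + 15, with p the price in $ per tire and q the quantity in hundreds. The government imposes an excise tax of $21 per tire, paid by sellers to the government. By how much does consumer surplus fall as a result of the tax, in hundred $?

Consumer surplus falls by $651 hundred.

Without the tax, 291 − 4p = 2p + 15 gives 6p = 276, so p* = $46 and q* = 107.
With the tax collected from sellers, supply shifts: qs = 2(p − 21) + 15.
New equilibrium: buyers pay $53, sellers receive $32, q = 79. (Wedge: pb − ps = 21.)
ΔCS is the trapezoid between Q = 79 and Q = 107 of height $7: ½ · (107 + 79) · 7 = $651.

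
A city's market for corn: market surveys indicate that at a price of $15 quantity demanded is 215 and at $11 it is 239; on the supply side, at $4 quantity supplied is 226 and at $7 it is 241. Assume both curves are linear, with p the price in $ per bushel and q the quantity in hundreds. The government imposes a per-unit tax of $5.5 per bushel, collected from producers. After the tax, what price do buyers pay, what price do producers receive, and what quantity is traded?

Demand slope: (239 − 215)/(11 − 15) = -6, so qd = 305 − 6p.
Supply slope: (241 − 226)/(7 − 4) = 5, so qs = 5p + 206.
Before the tax: set 305 − 6p = 5p + 206 → p* = $9, q* = 251.
With the tax collected from producers, supply shifts: qs = 5(p − 5.5) + 206.
New equilibrium: buyers pay $11.5, producers receive $6, q = 236. (Wedge: pb − ps = 5.5.)
The less price-elastic side of the market bears the larger share of a per-unit tax.

Buyers pay $11.5; producers receive $6; quantity = 236.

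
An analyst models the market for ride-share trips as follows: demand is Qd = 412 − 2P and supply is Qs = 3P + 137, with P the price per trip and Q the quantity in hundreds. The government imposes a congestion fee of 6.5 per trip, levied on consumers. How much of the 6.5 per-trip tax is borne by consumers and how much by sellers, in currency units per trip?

Consumers bear 3.9 per trip; sellers bear 2.6 per trip.

Without the tax, 412 − 2P = 3P + 137 gives 5P = 275, so P* = 55 and Q* = 302.
With the tax collected from consumers, demand (in seller-price terms) shifts: Qd = 412 − 2(P + 6.5).
Solving gives Q = 294.2 with consumers paying 58.9 and sellers receiving 52.4 (the 6.5 wedge).
Burden on consumers: 3.9; on sellers: 2.6. (They sum to 6.5.)
The less price-elastic side of the market bears the larger share of a per-unit tax.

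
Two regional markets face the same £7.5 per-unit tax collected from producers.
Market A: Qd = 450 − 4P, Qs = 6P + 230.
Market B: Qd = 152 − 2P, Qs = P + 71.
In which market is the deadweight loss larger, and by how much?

Market A: pre-tax P* = £22, Q* = 362; post-tax Q = 344; deadweight loss = £67.5.
Market B: pre-tax P* = £27, Q* = 98; post-tax Q = 93; deadweight loss = £18.75.
Difference: £67.5 vs £18.75 → market A is larger by £48.75.

Market A, by £48.75.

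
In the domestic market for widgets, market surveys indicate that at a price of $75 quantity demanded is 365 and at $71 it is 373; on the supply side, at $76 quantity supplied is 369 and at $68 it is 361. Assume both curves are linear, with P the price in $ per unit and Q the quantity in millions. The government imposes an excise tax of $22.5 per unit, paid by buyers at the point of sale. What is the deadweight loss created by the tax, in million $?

Deadweight loss = $168.75 million.

Demand slope: (373 − 365)/(71 − 75) = -2, so Qd = 515 − 2P.
Supply slope: (361 − 369)/(68 − 76) = 1, so Qs = P + 293.
Before the tax: set 515 − 2P = P + 293 → P* = $74, Q* = 367.
With the tax collected from buyers, demand (in seller-price terms) shifts: Qd = 515 − 2(P + 22.5).
New equilibrium: buyers pay $81.5, sellers receive $59, Q = 352. (Wedge: Pb − Ps = 22.5.)
Quantity falls by |ΔQ| = |367 − 352| = 15.
DWL = ½ · t · |ΔQ| = ½ · 22.5 · 15 = $168.75.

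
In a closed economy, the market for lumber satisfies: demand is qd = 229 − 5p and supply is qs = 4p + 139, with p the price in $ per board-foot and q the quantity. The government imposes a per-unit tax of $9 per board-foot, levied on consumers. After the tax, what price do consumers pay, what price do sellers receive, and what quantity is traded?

Without the tax, 229 − 5p = 4p + 139 gives 9p = 90, so p* = $10 and q* = 179.
With the tax collected from consumers, demand (in seller-price terms) shifts: qd = 229 − 5(p + 9).
New equilibrium: consumers pay $14, sellers receive $5, q = 159. (Wedge: pb − ps = 9.)

Consumers pay $14; sellers receive $5; quantity = 159.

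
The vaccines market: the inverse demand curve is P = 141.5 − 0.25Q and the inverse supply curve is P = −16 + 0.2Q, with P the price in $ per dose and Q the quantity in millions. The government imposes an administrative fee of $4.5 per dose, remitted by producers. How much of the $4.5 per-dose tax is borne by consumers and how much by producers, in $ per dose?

Rewrite in direct form: Qd = 566 − 4P and Qs = 5P + 80.
Before the tax: set 566 − 4P = 5P + 80 → P* = $54, Q* = 350.
With the tax collected from producers, supply shifts: Qs = 5(P − 4.5) + 80.
Solving gives Q = 340 with consumers paying $56.5 and producers receiving $52 (the $4.5 wedge).
Burden on consumers: $2.5; on producers: $2. (They sum to $4.5.)

Consumers bear $2.5 per dose; producers bear $2 per dose.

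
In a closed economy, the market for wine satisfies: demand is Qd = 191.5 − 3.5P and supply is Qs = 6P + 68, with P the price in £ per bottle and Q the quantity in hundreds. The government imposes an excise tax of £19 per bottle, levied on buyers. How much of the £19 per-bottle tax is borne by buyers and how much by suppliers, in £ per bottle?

Buyers bear £12 per bottle; suppliers bear £7 per bottle.

Without the tax, 191.5 − 3.5P = 6P + 68 gives 9.5P = 123.5, so P* = £13 and Q* = 146.
With the tax collected from buyers, demand (in seller-price terms) shifts: Qd = 191.5 − 3.5(P + 19).
Solving gives Q = 104 with buyers paying £25 and suppliers receiving £6 (the £19 wedge).
Burden on buyers: £12; on suppliers: £7. (They sum to £19.)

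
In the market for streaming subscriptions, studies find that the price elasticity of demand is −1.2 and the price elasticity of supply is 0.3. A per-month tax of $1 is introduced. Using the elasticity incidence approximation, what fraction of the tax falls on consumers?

Incidence ratio: consumers' share ≈ εs / (εs + |εd|) = 0.3 / (0.3 + 1.2) = 0.2.
Supply is the less elastic side, so consumers bear the smaller share.

Consumers' share ≈ 0.2.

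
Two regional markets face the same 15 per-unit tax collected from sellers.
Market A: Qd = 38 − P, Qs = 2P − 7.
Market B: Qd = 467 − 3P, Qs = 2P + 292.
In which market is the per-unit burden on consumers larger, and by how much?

Market A, by 4.

Market A: pre-tax P* = 15, Q* = 23; post-tax Q = 13; per-unit burden on consumers = 10.
Market B: pre-tax P* = 35, Q* = 362; post-tax Q = 344; per-unit burden on consumers = 6.
Difference: 10 vs 6 → market A is larger by 4.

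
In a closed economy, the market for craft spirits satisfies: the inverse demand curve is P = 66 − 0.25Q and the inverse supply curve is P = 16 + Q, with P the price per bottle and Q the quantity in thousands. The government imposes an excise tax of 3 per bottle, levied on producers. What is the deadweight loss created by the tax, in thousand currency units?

Deadweight loss = 3.6 thousand.

Inverting to Q(P) form: Qd = 264 − 4P; Qs = P − 16.
Without the tax, 264 − 4P = P − 16 gives 5P = 280, so P* = 56 and Q* = 40.
With the tax collected from producers, supply shifts: Qs = (P − 3) − 16.
New equilibrium: consumers pay 56.6, producers receive 53.6, Q = 37.6. (Wedge: Pb − Ps = 3.)
Quantity falls by |ΔQ| = |40 − 37.6| = 2.4.
DWL = ½ · t · |ΔQ| = ½ · 3 · 2.4 = 3.6.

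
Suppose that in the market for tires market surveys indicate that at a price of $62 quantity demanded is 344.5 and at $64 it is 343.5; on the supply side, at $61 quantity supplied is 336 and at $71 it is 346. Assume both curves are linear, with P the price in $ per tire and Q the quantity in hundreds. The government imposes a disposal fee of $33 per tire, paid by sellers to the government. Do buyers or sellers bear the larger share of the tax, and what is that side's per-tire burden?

Demand slope: (343.5 − 344.5)/(64 − 62) = -0.5, so Qd = 375.5 − 0.5P.
Supply slope: (346 − 336)/(71 − 61) = 1, so Qs = P + 275.
Before the tax: set 375.5 − 0.5P = P + 275 → P* = $67, Q* = 342.
With the tax collected from sellers, supply shifts: Qs = (P − 33) + 275.
New equilibrium: buyers pay $89, sellers receive $56, Q = 331. (Wedge: Pb − Ps = 33.)
Per-tire burden: buyers $22, sellers $11.
Buyers take the larger share because demand is less price-elastic here (demand slope 0.5 vs supply slope 1).
The less price-elastic side of the market bears the larger share of a per-unit tax.

Buyers bear the larger share: $22 per tire.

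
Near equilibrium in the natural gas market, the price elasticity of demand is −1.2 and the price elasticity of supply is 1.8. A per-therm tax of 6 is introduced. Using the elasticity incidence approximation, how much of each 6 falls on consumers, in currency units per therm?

Incidence ratio: consumers' share ≈ εs / (εs + |εd|) = 1.8 / (1.8 + 1.2) = 0.6.
So consumers bear ≈ 0.6 × 6 = 3.6; suppliers bear 2.4.

Consumers bear ≈ 3.6 per therm.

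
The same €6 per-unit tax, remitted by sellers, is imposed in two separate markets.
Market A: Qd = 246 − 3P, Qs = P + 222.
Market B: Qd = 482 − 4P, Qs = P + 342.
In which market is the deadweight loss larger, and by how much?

Market B, by €0.9.

Market A: pre-tax P* = €6, Q* = 228; post-tax Q = 223.5; deadweight loss = €13.5.
Market B: pre-tax P* = €28, Q* = 370; post-tax Q = 365.2; deadweight loss = €14.4.
Difference: €13.5 vs €14.4 → market B is larger by €0.9.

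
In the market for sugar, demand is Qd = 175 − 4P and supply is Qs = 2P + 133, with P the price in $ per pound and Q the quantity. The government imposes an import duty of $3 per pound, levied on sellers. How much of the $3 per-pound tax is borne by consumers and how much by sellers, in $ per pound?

Consumers bear $1 per pound; sellers bear $2 per pound.

Without the tax, 175 − 4P = 2P + 133 gives 6P = 42, so P* = $7 and Q* = 147.
With the tax collected from sellers, supply shifts: Qs = 2(P − 3) + 133.
Solving gives Q = 143 with consumers paying $8 and sellers receiving $5 (the $3 wedge).
Burden on consumers: $1; on sellers: $2. (They sum to $3.)
The less price-elastic side of the market bears the larger share of a per-unit tax.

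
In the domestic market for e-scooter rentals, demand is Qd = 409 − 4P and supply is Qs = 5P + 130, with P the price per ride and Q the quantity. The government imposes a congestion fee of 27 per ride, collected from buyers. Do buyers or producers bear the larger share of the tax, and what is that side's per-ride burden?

Without the tax, 409 − 4P = 5P + 130 gives 9P = 279, so P* = 31 and Q* = 285.
With the tax collected from buyers, demand (in seller-price terms) shifts: Qd = 409 − 4(P + 27).
Solving gives Q = 225 with buyers paying 46 and producers receiving 19 (the 27 wedge).
Per-ride burden: buyers 15, producers 12.
Buyers take the larger share because demand is less price-elastic here (demand slope 4 vs supply slope 5).
The less price-elastic side of the market bears the larger share of a per-unit tax.

Buyers bear the larger share: 15 per ride.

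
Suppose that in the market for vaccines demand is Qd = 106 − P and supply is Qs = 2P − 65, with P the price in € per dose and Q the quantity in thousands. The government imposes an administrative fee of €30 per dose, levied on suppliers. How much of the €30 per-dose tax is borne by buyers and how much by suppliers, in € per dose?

Buyers bear €20 per dose; suppliers bear €10 per dose.

Without the tax, 106 − P = 2P − 65 gives 3P = 171, so P* = €57 and Q* = 49.
With the tax collected from suppliers, supply shifts: Qs = 2(P − 30) − 65.
New equilibrium: buyers pay €77, suppliers receive €47, Q = 29. (Wedge: Pb − Ps = 30.)
Burden on buyers: €20; on suppliers: €10. (They sum to €30.)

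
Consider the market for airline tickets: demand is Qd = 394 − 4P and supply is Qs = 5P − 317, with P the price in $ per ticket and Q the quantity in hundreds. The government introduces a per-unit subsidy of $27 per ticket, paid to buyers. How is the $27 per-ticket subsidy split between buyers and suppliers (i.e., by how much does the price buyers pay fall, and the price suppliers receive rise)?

Buyers gain $15 per ticket; suppliers gain $12 per ticket.

Before the subsidy: set 394 − 4P = 5P − 317 → P* = $79, Q* = 78.
With a per-unit subsidy paid to buyers, each effectively pays P − 27, so demand becomes Qd = 394 − 4(P − 27).
New equilibrium: buyers pay $64, suppliers receive $91, Q = 138. (Wedge: Pb − Ps = −27.)
Gain to buyers: $15; to suppliers: $12. (They sum to $27.)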